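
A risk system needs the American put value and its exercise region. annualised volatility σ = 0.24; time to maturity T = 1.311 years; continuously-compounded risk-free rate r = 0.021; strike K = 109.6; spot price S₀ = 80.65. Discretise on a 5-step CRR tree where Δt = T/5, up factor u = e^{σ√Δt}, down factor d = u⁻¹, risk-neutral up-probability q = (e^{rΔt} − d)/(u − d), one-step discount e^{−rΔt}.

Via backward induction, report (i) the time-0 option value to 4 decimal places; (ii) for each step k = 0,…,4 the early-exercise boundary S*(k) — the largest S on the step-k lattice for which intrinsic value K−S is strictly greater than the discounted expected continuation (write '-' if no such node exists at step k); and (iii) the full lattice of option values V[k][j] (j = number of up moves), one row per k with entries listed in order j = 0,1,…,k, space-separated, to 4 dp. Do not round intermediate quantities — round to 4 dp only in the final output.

price = 29.3734
boundary = - 71.3235 80.6500 71.3235 80.6500
tree:
29.3734
38.2765 20.5004
46.5245 28.9500 11.9964
53.8187 38.2765 19.1832 4.7025
60.2693 46.5245 28.9500 9.3029 0.0000
65.9740 53.8187 38.2765 18.4039 0.0000 0.0000

Δt=0.26220, u=1.13076, d=0.88436, q=0.49172, disc=e^(-rΔt)=0.99451
k=5 terminal: V=max(K-S,0) → 65.9740 53.8187 38.2765 18.4039 0.0000 0.0000
k=4: j=0 S=49.3307 intr=60.2693 cont=59.6675 V=60.2693[EX]; j=1 S=63.0755 intr=46.5245 cont=45.9227 V=46.5245[EX]; j=2 S=80.6500 intr=28.9500 cont=28.3482 V=28.9500[EX]; j=3 S=103.1212 intr=6.4788 cont=9.3029 V=9.3029[hold]; j=4 S=131.8535 intr=0.0000 cont=0.0000 V=0.0000[hold]  S*(4)=80.6500
k=3: j=0 S=55.7813 intr=53.8187 cont=53.2168 V=53.8187[EX]; j=1 S=71.3235 intr=38.2765 cont=37.6747 V=38.2765[EX]; j=2 S=91.1961 intr=18.4039 cont=19.1832 V=19.1832[hold]; j=3 S=116.6057 intr=0.0000 cont=4.7025 V=4.7025[hold]  S*(3)=71.3235
k=2: j=0 S=63.0755 intr=46.5245 cont=45.9227 V=46.5245[EX]; j=1 S=80.6500 intr=28.9500 cont=28.7292 V=28.9500[EX]; j=2 S=103.1212 intr=6.4788 cont=11.9964 V=11.9964[hold]  S*(2)=80.6500
k=1: j=0 S=71.3235 intr=38.2765 cont=37.6747 V=38.2765[EX]; j=1 S=91.1961 intr=18.4039 cont=20.5004 V=20.5004[hold]  S*(1)=71.3235
k=0: j=0 S=80.6500 intr=28.9500 cont=29.3734 V=29.3734[hold]  S*(0)=-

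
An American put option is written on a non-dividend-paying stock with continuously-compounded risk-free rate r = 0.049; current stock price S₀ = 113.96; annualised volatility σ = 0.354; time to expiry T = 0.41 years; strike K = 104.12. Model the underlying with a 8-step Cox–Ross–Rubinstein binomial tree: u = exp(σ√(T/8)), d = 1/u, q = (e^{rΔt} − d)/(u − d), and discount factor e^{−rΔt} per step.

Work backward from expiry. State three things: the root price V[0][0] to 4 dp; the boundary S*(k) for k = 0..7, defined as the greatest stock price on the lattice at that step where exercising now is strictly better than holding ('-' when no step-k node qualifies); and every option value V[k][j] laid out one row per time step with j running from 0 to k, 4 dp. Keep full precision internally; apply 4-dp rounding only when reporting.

Δt=0.05125  u=1.08344  d=0.92299  q=0.49565  discount=0.99749
step 8 (expiry): payoffs max(K−S,0) = 44.0971 33.6627 21.4144 7.0369 0.0000 0.0000 0.0000 0.0000 0.0000
step 7: (k=7,j=0): S=65.0312, (K−S)⁺=39.0888, hold=38.8277 ⇒ V=39.0888 exercise | (k=7,j=1): S=76.3362, (K−S)⁺=27.7838, hold=27.5227 ⇒ V=27.7838 exercise | (k=7,j=2): S=89.6064, (K−S)⁺=14.5136, hold=14.2524 ⇒ V=14.5136 exercise | (k=7,j=3): S=105.1836, (K−S)⁺=0.0000, hold=3.5402 ⇒ V=3.5402 continue | (k=7,j=4): S=123.4687, (K−S)⁺=0.0000, hold=0.0000 ⇒ V=0.0000 continue | (k=7,j=5): S=144.9325, (K−S)⁺=0.0000, hold=0.0000 ⇒ V=0.0000 continue | (k=7,j=6): S=170.1275, (K−S)⁺=0.0000, hold=0.0000 ⇒ V=0.0000 continue | (k=7,j=7): S=199.7025, (K−S)⁺=0.0000, hold=0.0000 ⇒ V=0.0000 continue  boundary S*=89.6064
step 6: (k=6,j=0): S=70.4573, (K−S)⁺=33.6627, hold=33.4016 ⇒ V=33.6627 exercise | (k=6,j=1): S=82.7056, (K−S)⁺=21.4144, hold=21.1533 ⇒ V=21.4144 exercise | (k=6,j=2): S=97.0831, (K−S)⁺=7.0369, hold=9.0519 ⇒ V=9.0519 continue | (k=6,j=3): S=113.9600, (K−S)⁺=0.0000, hold=1.7810 ⇒ V=1.7810 continue | (k=6,j=4): S=133.7708, (K−S)⁺=0.0000, hold=0.0000 ⇒ V=0.0000 continue | (k=6,j=5): S=157.0255, (K−S)⁺=0.0000, hold=0.0000 ⇒ V=0.0000 continue | (k=6,j=6): S=184.3228, (K−S)⁺=0.0000, hold=0.0000 ⇒ V=0.0000 continue  boundary S*=82.7056
step 5: (k=5,j=0): S=76.3362, (K−S)⁺=27.7838, hold=27.5227 ⇒ V=27.7838 exercise | (k=5,j=1): S=89.6064, (K−S)⁺=14.5136, hold=15.2486 ⇒ V=15.2486 continue | (k=5,j=2): S=105.1836, (K−S)⁺=0.0000, hold=5.4345 ⇒ V=5.4345 continue | (k=5,j=3): S=123.4687, (K−S)⁺=0.0000, hold=0.8960 ⇒ V=0.8960 continue | (k=5,j=4): S=144.9325, (K−S)⁺=0.0000, hold=0.0000 ⇒ V=0.0000 continue | (k=5,j=5): S=170.1275, (K−S)⁺=0.0000, hold=0.0000 ⇒ V=0.0000 continue  boundary S*=76.3362
step 4: (k=4,j=0): S=82.7056, (K−S)⁺=21.4144, hold=21.5167 ⇒ V=21.5167 continue | (k=4,j=1): S=97.0831, (K−S)⁺=7.0369, hold=10.3582 ⇒ V=10.3582 continue | (k=4,j=2): S=113.9600, (K−S)⁺=0.0000, hold=3.1770 ⇒ V=3.1770 continue | (k=4,j=3): S=133.7708, (K−S)⁺=0.0000, hold=0.4508 ⇒ V=0.4508 continue | (k=4,j=4): S=157.0255, (K−S)⁺=0.0000, hold=0.0000 ⇒ V=0.0000 continue  boundary S*=-
step 3: (k=3,j=0): S=89.6064, (K−S)⁺=14.5136, hold=15.9460 ⇒ V=15.9460 continue | (k=3,j=1): S=105.1836, (K−S)⁺=0.0000, hold=6.7818 ⇒ V=6.7818 continue | (k=3,j=2): S=123.4687, (K−S)⁺=0.0000, hold=1.8212 ⇒ V=1.8212 continue | (k=3,j=3): S=144.9325, (K−S)⁺=0.0000, hold=0.2268 ⇒ V=0.2268 continue  boundary S*=-
step 2: (k=2,j=0): S=97.0831, (K−S)⁺=7.0369, hold=11.3752 ⇒ V=11.3752 continue | (k=2,j=1): S=113.9600, (K−S)⁺=0.0000, hold=4.3123 ⇒ V=4.3123 continue | (k=2,j=2): S=133.7708, (K−S)⁺=0.0000, hold=1.0283 ⇒ V=1.0283 continue  boundary S*=-
step 1: (k=1,j=0): S=105.1836, (K−S)⁺=0.0000, hold=7.8547 ⇒ V=7.8547 continue | (k=1,j=1): S=123.4687, (K−S)⁺=0.0000, hold=2.6779 ⇒ V=2.6779 continue  boundary S*=-
step 0: (k=0,j=0): S=113.9600, (K−S)⁺=0.0000, hold=5.2756 ⇒ V=5.2756 continue  boundary S*=-

price = 5.2756
boundary = - - - - - 76.3362 82.7056 89.6064
tree:
5.2756
7.8547 2.6779
11.3752 4.3123 1.0283
15.9460 6.7818 1.8212 0.2268
21.5167 10.3582 3.1770 0.4508 0.0000
27.7838 15.2486 5.4345 0.8960 0.0000 0.0000
33.6627 21.4144 9.0519 1.7810 0.0000 0.0000 0.0000
39.0888 27.7838 14.5136 3.5402 0.0000 0.0000 0.0000 0.0000
44.0971 33.6627 21.4144 7.0369 0.0000 0.0000 0.0000 0.0000 0.0000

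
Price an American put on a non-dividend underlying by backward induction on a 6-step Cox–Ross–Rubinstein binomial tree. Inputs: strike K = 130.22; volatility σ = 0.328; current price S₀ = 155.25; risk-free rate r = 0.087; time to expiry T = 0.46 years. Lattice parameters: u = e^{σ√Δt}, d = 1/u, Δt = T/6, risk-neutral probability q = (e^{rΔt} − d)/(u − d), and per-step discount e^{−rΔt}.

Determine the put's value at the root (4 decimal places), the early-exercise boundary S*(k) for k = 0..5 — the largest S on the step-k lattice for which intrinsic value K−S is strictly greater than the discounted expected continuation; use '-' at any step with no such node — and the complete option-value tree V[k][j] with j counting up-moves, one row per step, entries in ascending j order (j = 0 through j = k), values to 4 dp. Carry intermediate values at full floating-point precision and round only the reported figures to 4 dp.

Δt=0.07667  u=1.09507  d=0.91318  q=0.51410  discount=0.99335
step 6 (expiry): payoffs max(K−S,0) = 40.1919 22.2600 0.7566 0.0000 0.0000 0.0000 0.0000
step 5: (k=5,j=0): S=98.5872, (K−S)⁺=31.6328, hold=30.7671 ⇒ V=31.6328 exercise | (k=5,j=1): S=118.2238, (K−S)⁺=11.9962, hold=11.1305 ⇒ V=11.9962 exercise | (k=5,j=2): S=141.7716, (K−S)⁺=0.0000, hold=0.3652 ⇒ V=0.3652 continue | (k=5,j=3): S=170.0098, (K−S)⁺=0.0000, hold=0.0000 ⇒ V=0.0000 continue | (k=5,j=4): S=203.8723, (K−S)⁺=0.0000, hold=0.0000 ⇒ V=0.0000 continue | (k=5,j=5): S=244.4797, (K−S)⁺=0.0000, hold=0.0000 ⇒ V=0.0000 continue  boundary S*=118.2238
step 4: (k=4,j=0): S=107.9600, (K−S)⁺=22.2600, hold=21.3944 ⇒ V=22.2600 exercise | (k=4,j=1): S=129.4634, (K−S)⁺=0.7566, hold=5.9766 ⇒ V=5.9766 continue | (k=4,j=2): S=155.2500, (K−S)⁺=0.0000, hold=0.1763 ⇒ V=0.1763 continue | (k=4,j=3): S=186.1727, (K−S)⁺=0.0000, hold=0.0000 ⇒ V=0.0000 continue | (k=4,j=4): S=223.2547, (K−S)⁺=0.0000, hold=0.0000 ⇒ V=0.0000 continue  boundary S*=107.9600
step 3: (k=3,j=0): S=118.2238, (K−S)⁺=11.9962, hold=13.7963 ⇒ V=13.7963 continue | (k=3,j=1): S=141.7716, (K−S)⁺=0.0000, hold=2.9747 ⇒ V=2.9747 continue | (k=3,j=2): S=170.0098, (K−S)⁺=0.0000, hold=0.0851 ⇒ V=0.0851 continue | (k=3,j=3): S=203.8723, (K−S)⁺=0.0000, hold=0.0000 ⇒ V=0.0000 continue  boundary S*=-
step 2: (k=2,j=0): S=129.4634, (K−S)⁺=0.7566, hold=8.1782 ⇒ V=8.1782 continue | (k=2,j=1): S=155.2500, (K−S)⁺=0.0000, hold=1.4792 ⇒ V=1.4792 continue | (k=2,j=2): S=186.1727, (K−S)⁺=0.0000, hold=0.0411 ⇒ V=0.0411 continue  boundary S*=-
step 1: (k=1,j=0): S=141.7716, (K−S)⁺=0.0000, hold=4.7028 ⇒ V=4.7028 continue | (k=1,j=1): S=170.0098, (K−S)⁺=0.0000, hold=0.7349 ⇒ V=0.7349 continue  boundary S*=-
step 0: (k=0,j=0): S=155.2500, (K−S)⁺=0.0000, hold=2.6452 ⇒ V=2.6452 continue  boundary S*=-

price = 2.6452
boundary = - - - - 107.9600 118.2238
tree:
2.6452
4.7028 0.7349
8.1782 1.4792 0.0411
13.7963 2.9747 0.0851 0.0000
22.2600 5.9766 0.1763 0.0000 0.0000
31.6328 11.9962 0.3652 0.0000 0.0000 0.0000
40.1919 22.2600 0.7566 0.0000 0.0000 0.0000 0.0000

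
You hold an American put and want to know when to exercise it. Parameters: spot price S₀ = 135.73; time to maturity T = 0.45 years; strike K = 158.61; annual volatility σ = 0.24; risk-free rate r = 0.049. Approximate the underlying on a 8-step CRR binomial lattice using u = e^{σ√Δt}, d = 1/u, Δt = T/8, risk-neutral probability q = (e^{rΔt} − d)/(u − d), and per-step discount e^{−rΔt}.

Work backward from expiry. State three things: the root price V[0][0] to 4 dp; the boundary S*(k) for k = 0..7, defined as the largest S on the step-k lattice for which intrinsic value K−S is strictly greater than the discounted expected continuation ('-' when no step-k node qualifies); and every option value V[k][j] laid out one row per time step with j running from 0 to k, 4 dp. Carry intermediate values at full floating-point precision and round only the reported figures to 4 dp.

price = 23.5470
boundary = - 128.2199 121.1253 128.2199 135.7300 128.2199 135.7300 143.6800
tree:
23.5470
30.3901 17.0998
37.4847 23.1997 11.3317
44.1867 30.3901 16.4170 6.5072
50.5179 37.4847 22.8800 10.2965 2.9017
56.4988 44.1867 30.3901 15.7141 5.1471 0.7601
62.1487 50.5179 37.4847 22.8800 8.9145 1.5555 0.0000
67.4861 56.4988 44.1867 30.3901 14.9300 3.1832 0.0000 0.0000
72.5281 62.1487 50.5179 37.4847 22.8800 6.5143 0.0000 0.0000 0.0000

Δt=0.05625  u=1.05857  d=0.94467  q=0.51001  discount=0.99725
step 8 (expiry): payoffs max(K−S,0) = 72.5281 62.1487 50.5179 37.4847 22.8800 6.5143 0.0000 0.0000 0.0000
step 7: (k=7,j=0): S=91.1239, (K−S)⁺=67.4861, hold=67.0495 ⇒ V=67.4861 exercise | (k=7,j=1): S=102.1112, (K−S)⁺=56.4988, hold=56.0622 ⇒ V=56.4988 exercise | (k=7,j=2): S=114.4233, (K−S)⁺=44.1867, hold=43.7501 ⇒ V=44.1867 exercise | (k=7,j=3): S=128.2199, (K−S)⁺=30.3901, hold=29.9536 ⇒ V=30.3901 exercise | (k=7,j=4): S=143.6800, (K−S)⁺=14.9300, hold=14.4934 ⇒ V=14.9300 exercise | (k=7,j=5): S=161.0042, (K−S)⁺=0.0000, hold=3.1832 ⇒ V=3.1832 continue | (k=7,j=6): S=180.4173, (K−S)⁺=0.0000, hold=0.0000 ⇒ V=0.0000 continue | (k=7,j=7): S=202.1711, (K−S)⁺=0.0000, hold=0.0000 ⇒ V=0.0000 continue  boundary S*=143.6800
step 6: (k=6,j=0): S=96.4613, (K−S)⁺=62.1487, hold=61.7122 ⇒ V=62.1487 exercise | (k=6,j=1): S=108.0921, (K−S)⁺=50.5179, hold=50.0813 ⇒ V=50.5179 exercise | (k=6,j=2): S=121.1253, (K−S)⁺=37.4847, hold=37.0481 ⇒ V=37.4847 exercise | (k=6,j=3): S=135.7300, (K−S)⁺=22.8800, hold=22.4434 ⇒ V=22.8800 exercise | (k=6,j=4): S=152.0957, (K−S)⁺=6.5143, hold=8.9145 ⇒ V=8.9145 continue | (k=6,j=5): S=170.4346, (K−S)⁺=0.0000, hold=1.5555 ⇒ V=1.5555 continue | (k=6,j=6): S=190.9848, (K−S)⁺=0.0000, hold=0.0000 ⇒ V=0.0000 continue  boundary S*=135.7300
step 5: (k=5,j=0): S=102.1112, (K−S)⁺=56.4988, hold=56.0622 ⇒ V=56.4988 exercise | (k=5,j=1): S=114.4233, (K−S)⁺=44.1867, hold=43.7501 ⇒ V=44.1867 exercise | (k=5,j=2): S=128.2199, (K−S)⁺=30.3901, hold=29.9536 ⇒ V=30.3901 exercise | (k=5,j=3): S=143.6800, (K−S)⁺=14.9300, hold=15.7141 ⇒ V=15.7141 continue | (k=5,j=4): S=161.0042, (K−S)⁺=0.0000, hold=5.1471 ⇒ V=5.1471 continue | (k=5,j=5): S=180.4173, (K−S)⁺=0.0000, hold=0.7601 ⇒ V=0.7601 continue  boundary S*=128.2199
step 4: (k=4,j=0): S=108.0921, (K−S)⁺=50.5179, hold=50.0813 ⇒ V=50.5179 exercise | (k=4,j=1): S=121.1253, (K−S)⁺=37.4847, hold=37.0481 ⇒ V=37.4847 exercise | (k=4,j=2): S=135.7300, (K−S)⁺=22.8800, hold=22.8422 ⇒ V=22.8800 exercise | (k=4,j=3): S=152.0957, (K−S)⁺=6.5143, hold=10.2965 ⇒ V=10.2965 continue | (k=4,j=4): S=170.4346, (K−S)⁺=0.0000, hold=2.9017 ⇒ V=2.9017 continue  boundary S*=135.7300
step 3: (k=3,j=0): S=114.4233, (K−S)⁺=44.1867, hold=43.7501 ⇒ V=44.1867 exercise | (k=3,j=1): S=128.2199, (K−S)⁺=30.3901, hold=29.9536 ⇒ V=30.3901 exercise | (k=3,j=2): S=143.6800, (K−S)⁺=14.9300, hold=16.4170 ⇒ V=16.4170 continue | (k=3,j=3): S=161.0042, (K−S)⁺=0.0000, hold=6.5072 ⇒ V=6.5072 continue  boundary S*=128.2199
step 2: (k=2,j=0): S=121.1253, (K−S)⁺=37.4847, hold=37.0481 ⇒ V=37.4847 exercise | (k=2,j=1): S=135.7300, (K−S)⁺=22.8800, hold=23.1997 ⇒ V=23.1997 continue | (k=2,j=2): S=152.0957, (K−S)⁺=6.5143, hold=11.3317 ⇒ V=11.3317 continue  boundary S*=121.1253
step 1: (k=1,j=0): S=128.2199, (K−S)⁺=30.3901, hold=30.1162 ⇒ V=30.3901 exercise | (k=1,j=1): S=143.6800, (K−S)⁺=14.9300, hold=17.0998 ⇒ V=17.0998 continue  boundary S*=128.2199
step 0: (k=0,j=0): S=135.7300, (K−S)⁺=22.8800, hold=23.5470 ⇒ V=23.5470 continue  boundary S*=-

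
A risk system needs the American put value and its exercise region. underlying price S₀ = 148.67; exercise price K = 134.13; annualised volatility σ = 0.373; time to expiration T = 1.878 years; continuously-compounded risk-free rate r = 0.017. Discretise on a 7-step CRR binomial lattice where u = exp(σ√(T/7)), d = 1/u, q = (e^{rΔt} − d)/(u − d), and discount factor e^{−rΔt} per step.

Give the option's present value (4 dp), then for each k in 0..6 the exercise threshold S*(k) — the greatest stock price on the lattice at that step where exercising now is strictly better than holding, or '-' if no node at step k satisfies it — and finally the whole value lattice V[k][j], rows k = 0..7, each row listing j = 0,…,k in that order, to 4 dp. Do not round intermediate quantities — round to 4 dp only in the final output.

params: Δt=0.26829 u=1.21313 d=0.82432 q=0.46361 e^(-rΔt)=0.99545
t_7 payoffs: 95.6812 77.5459 50.8567 11.5788 0.0000 0.0000 0.0000 0.0000
t_6: node(6,0) S=46.6432 payoff=87.4868 vs cont=86.8764 → 87.4868 [stop]  node(6,1) S=68.6436 payoff=65.4864 vs cont=64.8760 → 65.4864 [stop]  node(6,2) S=101.0210 payoff=33.1090 vs cont=32.4986 → 33.1090 [stop]  node(6,3) S=148.6700 payoff=0.0000 vs cont=6.1825 → 6.1825 [wait]  node(6,4) S=218.7938 payoff=0.0000 vs cont=0.0000 → 0.0000 [wait]  node(6,5) S=321.9930 payoff=0.0000 vs cont=0.0000 → 0.0000 [wait]  node(6,6) S=473.8687 payoff=0.0000 vs cont=0.0000 → 0.0000 [wait]  ⇒ S*(6)=101.0210
t_5: node(5,0) S=56.5841 payoff=77.5459 vs cont=76.9355 → 77.5459 [stop]  node(5,1) S=83.2733 payoff=50.8567 vs cont=50.2463 → 50.8567 [stop]  node(5,2) S=122.5512 payoff=11.5788 vs cont=20.5318 → 20.5318 [wait]  node(5,3) S=180.3554 payoff=0.0000 vs cont=3.3012 → 3.3012 [wait]  node(5,4) S=265.4243 payoff=0.0000 vs cont=0.0000 → 0.0000 [wait]  node(5,5) S=390.6180 payoff=0.0000 vs cont=0.0000 → 0.0000 [wait]  ⇒ S*(5)=83.2733
t_4: node(4,0) S=68.6436 payoff=65.4864 vs cont=64.8760 → 65.4864 [stop]  node(4,1) S=101.0210 payoff=33.1090 vs cont=36.6304 → 36.6304 [wait]  node(4,2) S=148.6700 payoff=0.0000 vs cont=12.4865 → 12.4865 [wait]  node(4,3) S=218.7938 payoff=0.0000 vs cont=1.7627 → 1.7627 [wait]  node(4,4) S=321.9930 payoff=0.0000 vs cont=0.0000 → 0.0000 [wait]  ⇒ S*(4)=68.6436
t_3: node(3,0) S=83.2733 payoff=50.8567 vs cont=51.8714 → 51.8714 [wait]  node(3,1) S=122.5512 payoff=11.5788 vs cont=25.3214 → 25.3214 [wait]  node(3,2) S=180.3554 payoff=0.0000 vs cont=7.4807 → 7.4807 [wait]  node(3,3) S=265.4243 payoff=0.0000 vs cont=0.9412 → 0.9412 [wait]  ⇒ S*(3)=-
t_2: node(2,0) S=101.0210 payoff=33.1090 vs cont=39.3826 → 39.3826 [wait]  node(2,1) S=148.6700 payoff=0.0000 vs cont=16.9727 → 16.9727 [wait]  node(2,2) S=218.7938 payoff=0.0000 vs cont=4.4287 → 4.4287 [wait]  ⇒ S*(2)=-
t_1: node(1,0) S=122.5512 payoff=11.5788 vs cont=28.8613 → 28.8613 [wait]  node(1,1) S=180.3554 payoff=0.0000 vs cont=11.1064 → 11.1064 [wait]  ⇒ S*(1)=-
t_0: node(0,0) S=148.6700 payoff=0.0000 vs cont=20.5362 → 20.5362 [wait]  ⇒ S*(0)=-

price = 20.5362
boundary = - - - - 68.6436 83.2733 101.0210
tree:
20.5362
28.8613 11.1064
39.3826 16.9727 4.4287
51.8714 25.3214 7.4807 0.9412
65.4864 36.6304 12.4865 1.7627 0.0000
77.5459 50.8567 20.5318 3.3012 0.0000 0.0000
87.4868 65.4864 33.1090 6.1825 0.0000 0.0000 0.0000
95.6812 77.5459 50.8567 11.5788 0.0000 0.0000 0.0000 0.0000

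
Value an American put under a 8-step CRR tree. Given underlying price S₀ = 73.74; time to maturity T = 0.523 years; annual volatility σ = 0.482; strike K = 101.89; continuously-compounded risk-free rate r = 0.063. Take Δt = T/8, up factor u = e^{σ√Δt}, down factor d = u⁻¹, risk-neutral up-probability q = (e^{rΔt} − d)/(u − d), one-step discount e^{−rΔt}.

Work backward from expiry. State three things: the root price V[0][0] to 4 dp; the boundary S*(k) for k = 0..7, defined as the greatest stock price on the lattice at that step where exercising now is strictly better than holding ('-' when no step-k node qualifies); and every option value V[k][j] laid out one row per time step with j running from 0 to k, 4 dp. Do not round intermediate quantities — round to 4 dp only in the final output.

Δt=0.06538  u=1.13116  d=0.88405  q=0.48593  discount=0.99589
step 8 (expiry): payoffs max(K−S,0) = 74.3780 66.6880 56.8485 44.2588 28.1500 7.5386 0.0000 0.0000 0.0000
step 7: (k=7,j=0): S=31.1204, (K−S)⁺=70.7696, hold=70.3508 ⇒ V=70.7696 exercise | (k=7,j=1): S=39.8190, (K−S)⁺=62.0710, hold=61.6522 ⇒ V=62.0710 exercise | (k=7,j=2): S=50.9490, (K−S)⁺=50.9410, hold=50.5223 ⇒ V=50.9410 exercise | (k=7,j=3): S=65.1899, (K−S)⁺=36.7001, hold=36.2813 ⇒ V=36.7001 exercise | (k=7,j=4): S=83.4115, (K−S)⁺=18.4785, hold=18.0598 ⇒ V=18.4785 exercise | (k=7,j=5): S=106.7262, (K−S)⁺=0.0000, hold=3.8594 ⇒ V=3.8594 continue | (k=7,j=6): S=136.5577, (K−S)⁺=0.0000, hold=0.0000 ⇒ V=0.0000 continue | (k=7,j=7): S=174.7275, (K−S)⁺=0.0000, hold=0.0000 ⇒ V=0.0000 continue  boundary S*=83.4115
step 6: (k=6,j=0): S=35.2020, (K−S)⁺=66.6880, hold=66.2692 ⇒ V=66.6880 exercise | (k=6,j=1): S=45.0415, (K−S)⁺=56.8485, hold=56.4297 ⇒ V=56.8485 exercise | (k=6,j=2): S=57.6312, (K−S)⁺=44.2588, hold=43.8400 ⇒ V=44.2588 exercise | (k=6,j=3): S=73.7400, (K−S)⁺=28.1500, hold=27.7312 ⇒ V=28.1500 exercise | (k=6,j=4): S=94.3514, (K−S)⁺=7.5386, hold=11.3279 ⇒ V=11.3279 continue | (k=6,j=5): S=120.7240, (K−S)⁺=0.0000, hold=1.9759 ⇒ V=1.9759 continue | (k=6,j=6): S=154.4681, (K−S)⁺=0.0000, hold=0.0000 ⇒ V=0.0000 continue  boundary S*=73.7400
step 5: (k=5,j=0): S=39.8190, (K−S)⁺=62.0710, hold=61.6522 ⇒ V=62.0710 exercise | (k=5,j=1): S=50.9490, (K−S)⁺=50.9410, hold=50.5223 ⇒ V=50.9410 exercise | (k=5,j=2): S=65.1899, (K−S)⁺=36.7001, hold=36.2813 ⇒ V=36.7001 exercise | (k=5,j=3): S=83.4115, (K−S)⁺=18.4785, hold=19.8935 ⇒ V=19.8935 continue | (k=5,j=4): S=106.7262, (K−S)⁺=0.0000, hold=6.7556 ⇒ V=6.7556 continue | (k=5,j=5): S=136.5577, (K−S)⁺=0.0000, hold=1.0116 ⇒ V=1.0116 continue  boundary S*=65.1899
step 4: (k=4,j=0): S=45.0415, (K−S)⁺=56.8485, hold=56.4297 ⇒ V=56.8485 exercise | (k=4,j=1): S=57.6312, (K−S)⁺=44.2588, hold=43.8400 ⇒ V=44.2588 exercise | (k=4,j=2): S=73.7400, (K−S)⁺=28.1500, hold=28.4160 ⇒ V=28.4160 continue | (k=4,j=3): S=94.3514, (K−S)⁺=7.5386, hold=13.4539 ⇒ V=13.4539 continue | (k=4,j=4): S=120.7240, (K−S)⁺=0.0000, hold=3.9481 ⇒ V=3.9481 continue  boundary S*=57.6312
step 3: (k=3,j=0): S=50.9490, (K−S)⁺=50.9410, hold=50.5223 ⇒ V=50.9410 exercise | (k=3,j=1): S=65.1899, (K−S)⁺=36.7001, hold=36.4100 ⇒ V=36.7001 exercise | (k=3,j=2): S=83.4115, (K−S)⁺=18.4785, hold=21.0585 ⇒ V=21.0585 continue | (k=3,j=3): S=106.7262, (K−S)⁺=0.0000, hold=8.7984 ⇒ V=8.7984 continue  boundary S*=65.1899
step 2: (k=2,j=0): S=57.6312, (K−S)⁺=44.2588, hold=43.8400 ⇒ V=44.2588 exercise | (k=2,j=1): S=73.7400, (K−S)⁺=28.1500, hold=28.9798 ⇒ V=28.9798 continue | (k=2,j=2): S=94.3514, (K−S)⁺=7.5386, hold=15.0389 ⇒ V=15.0389 continue  boundary S*=57.6312
step 1: (k=1,j=0): S=65.1899, (K−S)⁺=36.7001, hold=36.6828 ⇒ V=36.7001 exercise | (k=1,j=1): S=83.4115, (K−S)⁺=18.4785, hold=22.1142 ⇒ V=22.1142 continue  boundary S*=65.1899
step 0: (k=0,j=0): S=73.7400, (K−S)⁺=28.1500, hold=29.4906 ⇒ V=29.4906 continue  boundary S*=-

price = 29.4906
boundary = - 65.1899 57.6312 65.1899 57.6312 65.1899 73.7400 83.4115
tree:
29.4906
36.7001 22.1142
44.2588 28.9798 15.0389
50.9410 36.7001 21.0585 8.7984
56.8485 44.2588 28.4160 13.4539 3.9481
62.0710 50.9410 36.7001 19.8935 6.7556 1.0116
66.6880 56.8485 44.2588 28.1500 11.3279 1.9759 0.0000
70.7696 62.0710 50.9410 36.7001 18.4785 3.8594 0.0000 0.0000
74.3780 66.6880 56.8485 44.2588 28.1500 7.5386 0.0000 0.0000 0.0000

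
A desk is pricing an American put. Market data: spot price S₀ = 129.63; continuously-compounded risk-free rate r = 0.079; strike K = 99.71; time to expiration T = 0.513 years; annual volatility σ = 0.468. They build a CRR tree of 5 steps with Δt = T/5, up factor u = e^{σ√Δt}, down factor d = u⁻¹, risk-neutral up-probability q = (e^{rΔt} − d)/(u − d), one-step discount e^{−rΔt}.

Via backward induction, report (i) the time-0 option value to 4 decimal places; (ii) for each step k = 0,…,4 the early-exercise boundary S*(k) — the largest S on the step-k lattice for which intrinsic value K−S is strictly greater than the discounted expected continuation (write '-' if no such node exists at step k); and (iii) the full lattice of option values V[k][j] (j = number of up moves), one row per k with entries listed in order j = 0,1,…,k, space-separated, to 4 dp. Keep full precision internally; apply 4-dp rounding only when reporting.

price = 4.0477
boundary = - - - - 71.1692
tree:
4.0477
6.9225 1.1186
11.5543 2.2096 0.0000
18.6361 4.3647 0.0000 0.0000
28.5408 8.6218 0.0000 0.0000 0.0000
38.4484 17.0310 0.0000 0.0000 0.0000 0.0000

Δt=0.10260, u=1.16173, d=0.86079, q=0.48964, disc=e^(-rΔt)=0.99193
k=5 terminal: V=max(K-S,0) → 38.4484 17.0310 0.0000 0.0000 0.0000 0.0000
k=4: j=0 S=71.1692 intr=28.5408 cont=27.7359 V=28.5408[EX]; j=1 S=96.0503 intr=3.6597 cont=8.6218 V=8.6218[hold]; j=2 S=129.6300 intr=0.0000 cont=0.0000 V=0.0000[hold]; j=3 S=174.9494 intr=0.0000 cont=0.0000 V=0.0000[hold]; j=4 S=236.1126 intr=0.0000 cont=0.0000 V=0.0000[hold]  S*(4)=71.1692
k=3: j=0 S=82.6790 intr=17.0310 cont=18.6361 V=18.6361[hold]; j=1 S=111.5840 intr=0.0000 cont=4.3647 V=4.3647[hold]; j=2 S=150.5944 intr=0.0000 cont=0.0000 V=0.0000[hold]; j=3 S=203.2431 intr=0.0000 cont=0.0000 V=0.0000[hold]  S*(3)=-
k=2: j=0 S=96.0503 intr=3.6597 cont=11.5543 V=11.5543[hold]; j=1 S=129.6300 intr=0.0000 cont=2.2096 V=2.2096[hold]; j=2 S=174.9494 intr=0.0000 cont=0.0000 V=0.0000[hold]  S*(2)=-
k=1: j=0 S=111.5840 intr=0.0000 cont=6.9225 V=6.9225[hold]; j=1 S=150.5944 intr=0.0000 cont=1.1186 V=1.1186[hold]  S*(1)=-
k=0: j=0 S=129.6300 intr=0.0000 cont=4.0477 V=4.0477[hold]  S*(0)=-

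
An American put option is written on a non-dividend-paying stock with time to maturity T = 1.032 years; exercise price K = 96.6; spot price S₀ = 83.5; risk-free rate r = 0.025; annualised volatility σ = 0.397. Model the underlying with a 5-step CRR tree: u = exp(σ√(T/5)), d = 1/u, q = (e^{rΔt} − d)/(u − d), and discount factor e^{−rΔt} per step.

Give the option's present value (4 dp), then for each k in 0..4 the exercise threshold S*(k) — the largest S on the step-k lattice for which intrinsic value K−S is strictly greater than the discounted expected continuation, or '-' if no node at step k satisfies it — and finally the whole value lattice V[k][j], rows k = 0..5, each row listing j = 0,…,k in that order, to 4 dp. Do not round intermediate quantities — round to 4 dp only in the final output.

params: Δt=0.20640 u=1.19765 d=0.83497 q=0.46930 e^(-rΔt)=0.99485
t_5 payoffs: 62.7128 47.9934 26.8802 0.0000 0.0000 0.0000
t_4: node(4,0) S=40.5850 payoff=56.0150 vs cont=55.5178 → 56.0150 [stop]  node(4,1) S=58.2138 payoff=38.3862 vs cont=37.8890 → 38.3862 [stop]  node(4,2) S=83.5000 payoff=13.1000 vs cont=14.1920 → 14.1920 [wait]  node(4,3) S=119.7697 payoff=0.0000 vs cont=0.0000 → 0.0000 [wait]  node(4,4) S=171.7938 payoff=0.0000 vs cont=0.0000 → 0.0000 [wait]  ⇒ S*(4)=58.2138
t_3: node(3,0) S=48.6066 payoff=47.9934 vs cont=47.4962 → 47.9934 [stop]  node(3,1) S=69.7198 payoff=26.8802 vs cont=26.8929 → 26.8929 [wait]  node(3,2) S=100.0039 payoff=0.0000 vs cont=7.4930 → 7.4930 [wait]  node(3,3) S=143.4423 payoff=0.0000 vs cont=0.0000 → 0.0000 [wait]  ⇒ S*(3)=48.6066
t_2: node(2,0) S=58.2138 payoff=38.3862 vs cont=37.8949 → 38.3862 [stop]  node(2,1) S=83.5000 payoff=13.1000 vs cont=17.6970 → 17.6970 [wait]  node(2,2) S=119.7697 payoff=0.0000 vs cont=3.9561 → 3.9561 [wait]  ⇒ S*(2)=58.2138
t_1: node(1,0) S=69.7198 payoff=26.8802 vs cont=28.5293 → 28.5293 [wait]  node(1,1) S=100.0039 payoff=0.0000 vs cont=11.1906 → 11.1906 [wait]  ⇒ S*(1)=-
t_0: node(0,0) S=83.5000 payoff=13.1000 vs cont=20.2874 → 20.2874 [wait]  ⇒ S*(0)=-

price = 20.2874
boundary = - - 58.2138 48.6066 58.2138
tree:
20.2874
28.5293 11.1906
38.3862 17.6970 3.9561
47.9934 26.8929 7.4930 0.0000
56.0150 38.3862 14.1920 0.0000 0.0000
62.7128 47.9934 26.8802 0.0000 0.0000 0.0000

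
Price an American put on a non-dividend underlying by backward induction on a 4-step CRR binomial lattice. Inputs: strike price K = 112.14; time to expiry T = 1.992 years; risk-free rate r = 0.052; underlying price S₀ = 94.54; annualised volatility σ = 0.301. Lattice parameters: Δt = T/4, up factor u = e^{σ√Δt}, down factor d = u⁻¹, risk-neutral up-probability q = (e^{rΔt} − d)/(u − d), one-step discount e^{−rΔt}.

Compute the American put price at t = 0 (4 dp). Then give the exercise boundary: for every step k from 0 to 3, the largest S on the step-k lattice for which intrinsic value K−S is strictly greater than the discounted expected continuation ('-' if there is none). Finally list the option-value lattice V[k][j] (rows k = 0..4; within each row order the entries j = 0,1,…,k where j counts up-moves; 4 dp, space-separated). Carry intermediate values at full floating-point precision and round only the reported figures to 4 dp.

params: Δt=0.49800 u=1.23666 d=0.80863 q=0.50839 e^(-rΔt)=0.97444
t_4 payoffs: 71.7181 50.3219 17.6000 0.0000 0.0000
t_3: node(3,0) S=49.9880 payoff=62.1520 vs cont=59.2853 → 62.1520 [stop]  node(3,1) S=76.4479 payoff=35.6921 vs cont=32.8254 → 35.6921 [stop]  node(3,2) S=116.9137 payoff=0.0000 vs cont=8.4312 → 8.4312 [wait]  node(3,3) S=178.7990 payoff=0.0000 vs cont=0.0000 → 0.0000 [wait]  ⇒ S*(3)=76.4479
t_2: node(2,0) S=61.8181 payoff=50.3219 vs cont=47.4552 → 50.3219 [stop]  node(2,1) S=94.5400 payoff=17.6000 vs cont=21.2749 → 21.2749 [wait]  node(2,2) S=144.5823 payoff=0.0000 vs cont=4.0389 → 4.0389 [wait]  ⇒ S*(2)=61.8181
t_1: node(1,0) S=76.4479 payoff=35.6921 vs cont=34.6459 → 35.6921 [stop]  node(1,1) S=116.9137 payoff=0.0000 vs cont=12.1925 → 12.1925 [wait]  ⇒ S*(1)=76.4479
t_0: node(0,0) S=94.5400 payoff=17.6000 vs cont=23.1382 → 23.1382 [wait]  ⇒ S*(0)=-

price = 23.1382
boundary = - 76.4479 61.8181 76.4479
tree:
23.1382
35.6921 12.1925
50.3219 21.2749 4.0389
62.1520 35.6921 8.4312 0.0000
71.7181 50.3219 17.6000 0.0000 0.0000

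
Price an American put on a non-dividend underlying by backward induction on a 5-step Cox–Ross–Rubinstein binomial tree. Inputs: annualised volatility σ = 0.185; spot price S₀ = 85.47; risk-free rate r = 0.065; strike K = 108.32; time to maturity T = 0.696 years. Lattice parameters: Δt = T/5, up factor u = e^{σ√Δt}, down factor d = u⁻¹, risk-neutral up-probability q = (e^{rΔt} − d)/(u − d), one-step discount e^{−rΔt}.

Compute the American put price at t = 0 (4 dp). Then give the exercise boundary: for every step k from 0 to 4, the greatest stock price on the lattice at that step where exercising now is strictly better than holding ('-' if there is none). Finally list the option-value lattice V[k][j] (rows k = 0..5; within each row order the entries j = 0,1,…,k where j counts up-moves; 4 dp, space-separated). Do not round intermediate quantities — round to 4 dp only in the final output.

params: Δt=0.13920 u=1.07146 d=0.93331 q=0.54854 e^(-rΔt)=0.99099
t_5 payoffs: 47.7952 38.8359 28.5504 16.7423 3.1863 0.0000
t_4: node(4,0) S=64.8499 payoff=43.4701 vs cont=42.4945 → 43.4701 [stop]  node(4,1) S=74.4494 payoff=33.8706 vs cont=32.8949 → 33.8706 [stop]  node(4,2) S=85.4700 payoff=22.8500 vs cont=21.8743 → 22.8500 [stop]  node(4,3) S=98.1219 payoff=10.1981 vs cont=9.2224 → 10.1981 [stop]  node(4,4) S=112.6466 payoff=0.0000 vs cont=1.4255 → 1.4255 [wait]  ⇒ S*(4)=98.1219
t_3: node(3,0) S=69.4841 payoff=38.8359 vs cont=37.8603 → 38.8359 [stop]  node(3,1) S=79.7696 payoff=28.5504 vs cont=27.5747 → 28.5504 [stop]  node(3,2) S=91.5777 payoff=16.7423 vs cont=15.7666 → 16.7423 [stop]  node(3,3) S=105.1337 payoff=3.1863 vs cont=5.3375 → 5.3375 [wait]  ⇒ S*(3)=91.5777
t_2: node(2,0) S=74.4494 payoff=33.8706 vs cont=32.8949 → 33.8706 [stop]  node(2,1) S=85.4700 payoff=22.8500 vs cont=21.8743 → 22.8500 [stop]  node(2,2) S=98.1219 payoff=10.1981 vs cont=10.3918 → 10.3918 [wait]  ⇒ S*(2)=85.4700
t_1: node(1,0) S=79.7696 payoff=28.5504 vs cont=27.5747 → 28.5504 [stop]  node(1,1) S=91.5777 payoff=16.7423 vs cont=15.8719 → 16.7423 [stop]  ⇒ S*(1)=91.5777
t_0: node(0,0) S=85.4700 payoff=22.8500 vs cont=21.8743 → 22.8500 [stop]  ⇒ S*(0)=85.4700

price = 22.8500
boundary = 85.4700 91.5777 85.4700 91.5777 98.1219
tree:
22.8500
28.5504 16.7423
33.8706 22.8500 10.3918
38.8359 28.5504 16.7423 5.3375
43.4701 33.8706 22.8500 10.1981 1.4255
47.7952 38.8359 28.5504 16.7423 3.1863 0.0000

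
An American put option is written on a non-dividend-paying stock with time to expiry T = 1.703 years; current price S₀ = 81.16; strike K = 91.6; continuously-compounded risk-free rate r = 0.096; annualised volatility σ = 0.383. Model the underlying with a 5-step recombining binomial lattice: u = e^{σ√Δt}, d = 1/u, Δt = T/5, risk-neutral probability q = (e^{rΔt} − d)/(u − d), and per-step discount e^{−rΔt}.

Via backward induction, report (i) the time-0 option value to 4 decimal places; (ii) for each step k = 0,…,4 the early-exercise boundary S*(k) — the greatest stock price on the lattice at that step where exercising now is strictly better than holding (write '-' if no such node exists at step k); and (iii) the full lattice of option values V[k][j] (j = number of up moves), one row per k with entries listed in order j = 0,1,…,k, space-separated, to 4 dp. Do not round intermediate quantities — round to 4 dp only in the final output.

price = 16.7257
boundary = - 64.9034 51.9031 64.9034 51.9031
tree:
16.7257
26.6966 8.5240
39.6969 15.3636 2.7087
50.0933 26.6966 5.8076 0.0000
58.4072 39.6969 12.4516 0.0000 0.0000
65.0558 50.0933 26.6966 0.0000 0.0000 0.0000

Δt=0.34060, u=1.25047, d=0.79970, q=0.51809, disc=e^(-rΔt)=0.96783
k=5 terminal: V=max(K-S,0) → 65.0558 50.0933 26.6966 0.0000 0.0000 0.0000
k=4: j=0 S=33.1928 intr=58.4072 cont=55.4605 V=58.4072[EX]; j=1 S=51.9031 intr=39.6969 cont=36.7503 V=39.6969[EX]; j=2 S=81.1600 intr=10.4400 cont=12.4516 V=12.4516[hold]; j=3 S=126.9086 intr=0.0000 cont=0.0000 V=0.0000[hold]; j=4 S=198.4450 intr=0.0000 cont=0.0000 V=0.0000[hold]  S*(4)=51.9031
k=3: j=0 S=41.5067 intr=50.0933 cont=47.1466 V=50.0933[EX]; j=1 S=64.9034 intr=26.6966 cont=24.7586 V=26.6966[EX]; j=2 S=101.4884 intr=0.0000 cont=5.8076 V=5.8076[hold]; j=3 S=158.6959 intr=0.0000 cont=0.0000 V=0.0000[hold]  S*(3)=64.9034
k=2: j=0 S=51.9031 intr=39.6969 cont=36.7503 V=39.6969[EX]; j=1 S=81.1600 intr=10.4400 cont=15.3636 V=15.3636[hold]; j=2 S=126.9086 intr=0.0000 cont=2.7087 V=2.7087[hold]  S*(2)=51.9031
k=1: j=0 S=64.9034 intr=26.6966 cont=26.2187 V=26.6966[EX]; j=1 S=101.4884 intr=0.0000 cont=8.5240 V=8.5240[hold]  S*(1)=64.9034
k=0: j=0 S=81.1600 intr=10.4400 cont=16.7257 V=16.7257[hold]  S*(0)=-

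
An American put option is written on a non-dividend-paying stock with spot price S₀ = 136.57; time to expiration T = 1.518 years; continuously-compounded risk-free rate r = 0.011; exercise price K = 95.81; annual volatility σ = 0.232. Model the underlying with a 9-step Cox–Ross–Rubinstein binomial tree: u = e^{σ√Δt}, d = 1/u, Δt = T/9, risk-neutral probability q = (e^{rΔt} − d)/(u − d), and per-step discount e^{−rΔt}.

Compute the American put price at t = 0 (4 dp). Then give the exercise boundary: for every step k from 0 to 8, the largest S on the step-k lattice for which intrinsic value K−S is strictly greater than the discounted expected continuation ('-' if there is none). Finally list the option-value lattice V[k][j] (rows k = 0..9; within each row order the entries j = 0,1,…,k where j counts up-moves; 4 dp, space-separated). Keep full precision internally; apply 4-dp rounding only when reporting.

price = 1.5141
boundary = - - - - - - - 70.0967 77.1041
tree:
1.5141
2.4546 0.5249
3.9087 0.9256 0.1030
6.0919 1.6141 0.2007 0.0000
9.2483 2.7759 0.3912 0.0000 0.0000
13.5913 4.6892 0.7624 0.0000 0.0000 0.0000
19.1770 7.7341 1.4858 0.0000 0.0000 0.0000 0.0000
25.7133 12.3355 2.8957 0.0000 0.0000 0.0000 0.0000 0.0000
32.0838 18.7059 5.6433 0.0000 0.0000 0.0000 0.0000 0.0000 0.0000
37.8754 25.7133 10.9981 0.0000 0.0000 0.0000 0.0000 0.0000 0.0000 0.0000

Δt=0.16867, u=1.09997, d=0.90912, q=0.48593, disc=e^(-rΔt)=0.99815
k=9 terminal: V=max(K-S,0) → 37.8754 25.7133 10.9981 0.0000 0.0000 0.0000 0.0000 0.0000 0.0000 0.0000
k=8: j=0 S=63.7262 intr=32.0838 cont=31.9062 V=32.0838[EX]; j=1 S=77.1041 intr=18.7059 cont=18.5283 V=18.7059[EX]; j=2 S=93.2903 intr=2.5197 cont=5.6433 V=5.6433[hold]; j=3 S=112.8745 intr=0.0000 cont=0.0000 V=0.0000[hold]; j=4 S=136.5700 intr=0.0000 cont=0.0000 V=0.0000[hold]; j=5 S=165.2398 intr=0.0000 cont=0.0000 V=0.0000[hold]; j=6 S=199.9282 intr=0.0000 cont=0.0000 V=0.0000[hold]; j=7 S=241.8986 intr=0.0000 cont=0.0000 V=0.0000[hold]; j=8 S=292.6797 intr=0.0000 cont=0.0000 V=0.0000[hold]  S*(8)=77.1041
k=7: j=0 S=70.0967 intr=25.7133 cont=25.5357 V=25.7133[EX]; j=1 S=84.8119 intr=10.9981 cont=12.3355 V=12.3355[hold]; j=2 S=102.6163 intr=0.0000 cont=2.8957 V=2.8957[hold]; j=3 S=124.1583 intr=0.0000 cont=0.0000 V=0.0000[hold]; j=4 S=150.2225 intr=0.0000 cont=0.0000 V=0.0000[hold]; j=5 S=181.7583 intr=0.0000 cont=0.0000 V=0.0000[hold]; j=6 S=219.9144 intr=0.0000 cont=0.0000 V=0.0000[hold]; j=7 S=266.0804 intr=0.0000 cont=0.0000 V=0.0000[hold]  S*(7)=70.0967
k=6: j=0 S=77.1041 intr=18.7059 cont=19.1770 V=19.1770[hold]; j=1 S=93.2903 intr=2.5197 cont=7.7341 V=7.7341[hold]; j=2 S=112.8745 intr=0.0000 cont=1.4858 V=1.4858[hold]; j=3 S=136.5700 intr=0.0000 cont=0.0000 V=0.0000[hold]; j=4 S=165.2398 intr=0.0000 cont=0.0000 V=0.0000[hold]; j=5 S=199.9282 intr=0.0000 cont=0.0000 V=0.0000[hold]; j=6 S=241.8986 intr=0.0000 cont=0.0000 V=0.0000[hold]  S*(6)=-
k=5: j=0 S=84.8119 intr=10.9981 cont=13.5913 V=13.5913[hold]; j=1 S=102.6163 intr=0.0000 cont=4.6892 V=4.6892[hold]; j=2 S=124.1583 intr=0.0000 cont=0.7624 V=0.7624[hold]; j=3 S=150.2225 intr=0.0000 cont=0.0000 V=0.0000[hold]; j=4 S=181.7583 intr=0.0000 cont=0.0000 V=0.0000[hold]; j=5 S=219.9144 intr=0.0000 cont=0.0000 V=0.0000[hold]  S*(5)=-
k=4: j=0 S=93.2903 intr=2.5197 cont=9.2483 V=9.2483[hold]; j=1 S=112.8745 intr=0.0000 cont=2.7759 V=2.7759[hold]; j=2 S=136.5700 intr=0.0000 cont=0.3912 V=0.3912[hold]; j=3 S=165.2398 intr=0.0000 cont=0.0000 V=0.0000[hold]; j=4 S=199.9282 intr=0.0000 cont=0.0000 V=0.0000[hold]  S*(4)=-
k=3: j=0 S=102.6163 intr=0.0000 cont=6.0919 V=6.0919[hold]; j=1 S=124.1583 intr=0.0000 cont=1.6141 V=1.6141[hold]; j=2 S=150.2225 intr=0.0000 cont=0.2007 V=0.2007[hold]; j=3 S=181.7583 intr=0.0000 cont=0.0000 V=0.0000[hold]  S*(3)=-
k=2: j=0 S=112.8745 intr=0.0000 cont=3.9087 V=3.9087[hold]; j=1 S=136.5700 intr=0.0000 cont=0.9256 V=0.9256[hold]; j=2 S=165.2398 intr=0.0000 cont=0.1030 V=0.1030[hold]  S*(2)=-
k=1: j=0 S=124.1583 intr=0.0000 cont=2.4546 V=2.4546[hold]; j=1 S=150.2225 intr=0.0000 cont=0.5249 V=0.5249[hold]  S*(1)=-
k=0: j=0 S=136.5700 intr=0.0000 cont=1.5141 V=1.5141[hold]  S*(0)=-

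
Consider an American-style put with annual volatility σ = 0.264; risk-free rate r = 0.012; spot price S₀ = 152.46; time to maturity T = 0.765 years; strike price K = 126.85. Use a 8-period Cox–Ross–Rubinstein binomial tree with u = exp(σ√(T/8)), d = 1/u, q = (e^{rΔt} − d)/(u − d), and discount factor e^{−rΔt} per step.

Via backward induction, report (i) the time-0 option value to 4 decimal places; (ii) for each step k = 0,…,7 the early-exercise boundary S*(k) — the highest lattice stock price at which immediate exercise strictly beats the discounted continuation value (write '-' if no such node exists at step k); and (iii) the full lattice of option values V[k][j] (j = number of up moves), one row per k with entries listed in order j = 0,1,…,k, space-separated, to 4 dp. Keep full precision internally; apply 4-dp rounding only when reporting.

Δt=0.09563  u=1.08506  d=0.92161  q=0.48663  discount=0.99885
step 8 (expiry): payoffs max(K−S,0) = 47.5052 33.4326 16.8641 0.0000 0.0000 0.0000 0.0000 0.0000 0.0000
step 7: (k=7,j=0): S=86.0940, (K−S)⁺=40.7560, hold=40.6105 ⇒ V=40.7560 exercise | (k=7,j=1): S=101.3637, (K−S)⁺=25.4863, hold=25.3408 ⇒ V=25.4863 exercise | (k=7,j=2): S=119.3416, (K−S)⁺=7.5084, hold=8.6477 ⇒ V=8.6477 continue | (k=7,j=3): S=140.5080, (K−S)⁺=0.0000, hold=0.0000 ⇒ V=0.0000 continue | (k=7,j=4): S=165.4286, (K−S)⁺=0.0000, hold=0.0000 ⇒ V=0.0000 continue | (k=7,j=5): S=194.7691, (K−S)⁺=0.0000, hold=0.0000 ⇒ V=0.0000 continue | (k=7,j=6): S=229.3134, (K−S)⁺=0.0000, hold=0.0000 ⇒ V=0.0000 continue | (k=7,j=7): S=269.9845, (K−S)⁺=0.0000, hold=0.0000 ⇒ V=0.0000 continue  boundary S*=101.3637
step 6: (k=6,j=0): S=93.4174, (K−S)⁺=33.4326, hold=33.2872 ⇒ V=33.4326 exercise | (k=6,j=1): S=109.9859, (K−S)⁺=16.8641, hold=17.2724 ⇒ V=17.2724 continue | (k=6,j=2): S=129.4931, (K−S)⁺=0.0000, hold=4.4344 ⇒ V=4.4344 continue | (k=6,j=3): S=152.4600, (K−S)⁺=0.0000, hold=0.0000 ⇒ V=0.0000 continue | (k=6,j=4): S=179.5004, (K−S)⁺=0.0000, hold=0.0000 ⇒ V=0.0000 continue | (k=6,j=5): S=211.3366, (K−S)⁺=0.0000, hold=0.0000 ⇒ V=0.0000 continue | (k=6,j=6): S=248.8194, (K−S)⁺=0.0000, hold=0.0000 ⇒ V=0.0000 continue  boundary S*=93.4174
step 5: (k=5,j=0): S=101.3637, (K−S)⁺=25.4863, hold=25.5393 ⇒ V=25.5393 continue | (k=5,j=1): S=119.3416, (K−S)⁺=7.5084, hold=11.0124 ⇒ V=11.0124 continue | (k=5,j=2): S=140.5080, (K−S)⁺=0.0000, hold=2.2739 ⇒ V=2.2739 continue | (k=5,j=3): S=165.4286, (K−S)⁺=0.0000, hold=0.0000 ⇒ V=0.0000 continue | (k=5,j=4): S=194.7691, (K−S)⁺=0.0000, hold=0.0000 ⇒ V=0.0000 continue | (k=5,j=5): S=229.3134, (K−S)⁺=0.0000, hold=0.0000 ⇒ V=0.0000 continue  boundary S*=-
step 4: (k=4,j=0): S=109.9859, (K−S)⁺=16.8641, hold=18.4490 ⇒ V=18.4490 continue | (k=4,j=1): S=129.4931, (K−S)⁺=0.0000, hold=6.7523 ⇒ V=6.7523 continue | (k=4,j=2): S=152.4600, (K−S)⁺=0.0000, hold=1.1660 ⇒ V=1.1660 continue | (k=4,j=3): S=179.5004, (K−S)⁺=0.0000, hold=0.0000 ⇒ V=0.0000 continue | (k=4,j=4): S=211.3366, (K−S)⁺=0.0000, hold=0.0000 ⇒ V=0.0000 continue  boundary S*=-
step 3: (k=3,j=0): S=119.3416, (K−S)⁺=7.5084, hold=12.7424 ⇒ V=12.7424 continue | (k=3,j=1): S=140.5080, (K−S)⁺=0.0000, hold=4.0292 ⇒ V=4.0292 continue | (k=3,j=2): S=165.4286, (K−S)⁺=0.0000, hold=0.5979 ⇒ V=0.5979 continue | (k=3,j=3): S=194.7691, (K−S)⁺=0.0000, hold=0.0000 ⇒ V=0.0000 continue  boundary S*=-
step 2: (k=2,j=0): S=129.4931, (K−S)⁺=0.0000, hold=8.4926 ⇒ V=8.4926 continue | (k=2,j=1): S=152.4600, (K−S)⁺=0.0000, hold=2.3568 ⇒ V=2.3568 continue | (k=2,j=2): S=179.5004, (K−S)⁺=0.0000, hold=0.3066 ⇒ V=0.3066 continue  boundary S*=-
step 1: (k=1,j=0): S=140.5080, (K−S)⁺=0.0000, hold=5.5004 ⇒ V=5.5004 continue | (k=1,j=1): S=165.4286, (K−S)⁺=0.0000, hold=1.3575 ⇒ V=1.3575 continue  boundary S*=-
step 0: (k=0,j=0): S=152.4600, (K−S)⁺=0.0000, hold=3.4804 ⇒ V=3.4804 continue  boundary S*=-

price = 3.4804
boundary = - - - - - - 93.4174 101.3637
tree:
3.4804
5.5004 1.3575
8.4926 2.3568 0.3066
12.7424 4.0292 0.5979 0.0000
18.4490 6.7523 1.1660 0.0000 0.0000
25.5393 11.0124 2.2739 0.0000 0.0000 0.0000
33.4326 17.2724 4.4344 0.0000 0.0000 0.0000 0.0000
40.7560 25.4863 8.6477 0.0000 0.0000 0.0000 0.0000 0.0000
47.5052 33.4326 16.8641 0.0000 0.0000 0.0000 0.0000 0.0000 0.0000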